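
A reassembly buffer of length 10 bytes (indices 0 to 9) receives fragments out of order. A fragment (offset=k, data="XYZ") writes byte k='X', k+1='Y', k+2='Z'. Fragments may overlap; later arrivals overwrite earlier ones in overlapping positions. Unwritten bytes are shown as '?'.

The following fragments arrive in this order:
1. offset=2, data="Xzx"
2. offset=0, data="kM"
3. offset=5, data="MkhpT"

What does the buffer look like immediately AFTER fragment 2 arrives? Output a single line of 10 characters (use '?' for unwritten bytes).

Fragment 1: offset=2 data="Xzx" -> buffer=??Xzx?????
Fragment 2: offset=0 data="kM" -> buffer=kMXzx?????

Answer: kMXzx?????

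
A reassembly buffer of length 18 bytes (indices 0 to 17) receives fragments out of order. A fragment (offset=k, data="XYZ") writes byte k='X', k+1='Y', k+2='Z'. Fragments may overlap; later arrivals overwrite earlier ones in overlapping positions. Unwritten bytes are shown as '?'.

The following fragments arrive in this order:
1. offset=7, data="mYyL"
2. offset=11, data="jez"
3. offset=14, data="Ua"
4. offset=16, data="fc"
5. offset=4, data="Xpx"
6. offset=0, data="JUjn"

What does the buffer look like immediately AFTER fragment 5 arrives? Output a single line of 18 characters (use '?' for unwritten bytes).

Answer: ????XpxmYyLjezUafc

Derivation:
Fragment 1: offset=7 data="mYyL" -> buffer=???????mYyL???????
Fragment 2: offset=11 data="jez" -> buffer=???????mYyLjez????
Fragment 3: offset=14 data="Ua" -> buffer=???????mYyLjezUa??
Fragment 4: offset=16 data="fc" -> buffer=???????mYyLjezUafc
Fragment 5: offset=4 data="Xpx" -> buffer=????XpxmYyLjezUafc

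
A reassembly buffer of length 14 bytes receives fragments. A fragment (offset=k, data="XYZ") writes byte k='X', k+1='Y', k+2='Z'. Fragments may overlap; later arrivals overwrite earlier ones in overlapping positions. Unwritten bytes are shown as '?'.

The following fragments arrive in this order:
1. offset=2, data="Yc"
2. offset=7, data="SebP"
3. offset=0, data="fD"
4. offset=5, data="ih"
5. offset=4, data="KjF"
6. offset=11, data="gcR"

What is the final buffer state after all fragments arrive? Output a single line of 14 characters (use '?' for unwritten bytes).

Answer: fDYcKjFSebPgcR

Derivation:
Fragment 1: offset=2 data="Yc" -> buffer=??Yc??????????
Fragment 2: offset=7 data="SebP" -> buffer=??Yc???SebP???
Fragment 3: offset=0 data="fD" -> buffer=fDYc???SebP???
Fragment 4: offset=5 data="ih" -> buffer=fDYc?ihSebP???
Fragment 5: offset=4 data="KjF" -> buffer=fDYcKjFSebP???
Fragment 6: offset=11 data="gcR" -> buffer=fDYcKjFSebPgcR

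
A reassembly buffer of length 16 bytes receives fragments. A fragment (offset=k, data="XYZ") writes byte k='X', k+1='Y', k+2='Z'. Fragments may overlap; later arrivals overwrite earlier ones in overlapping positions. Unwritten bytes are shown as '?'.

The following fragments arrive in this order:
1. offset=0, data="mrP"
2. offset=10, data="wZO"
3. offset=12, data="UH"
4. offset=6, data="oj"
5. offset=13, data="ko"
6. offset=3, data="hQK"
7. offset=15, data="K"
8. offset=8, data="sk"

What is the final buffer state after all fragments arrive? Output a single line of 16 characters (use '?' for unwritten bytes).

Answer: mrPhQKojskwZUkoK

Derivation:
Fragment 1: offset=0 data="mrP" -> buffer=mrP?????????????
Fragment 2: offset=10 data="wZO" -> buffer=mrP???????wZO???
Fragment 3: offset=12 data="UH" -> buffer=mrP???????wZUH??
Fragment 4: offset=6 data="oj" -> buffer=mrP???oj??wZUH??
Fragment 5: offset=13 data="ko" -> buffer=mrP???oj??wZUko?
Fragment 6: offset=3 data="hQK" -> buffer=mrPhQKoj??wZUko?
Fragment 7: offset=15 data="K" -> buffer=mrPhQKoj??wZUkoK
Fragment 8: offset=8 data="sk" -> buffer=mrPhQKojskwZUkoK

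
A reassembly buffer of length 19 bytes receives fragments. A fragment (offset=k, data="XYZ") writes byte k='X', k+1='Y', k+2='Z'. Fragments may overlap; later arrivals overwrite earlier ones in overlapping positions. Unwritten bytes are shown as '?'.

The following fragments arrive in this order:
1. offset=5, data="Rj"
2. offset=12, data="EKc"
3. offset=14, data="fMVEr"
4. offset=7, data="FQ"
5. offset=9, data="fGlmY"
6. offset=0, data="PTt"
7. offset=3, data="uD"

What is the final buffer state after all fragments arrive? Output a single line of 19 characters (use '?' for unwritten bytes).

Fragment 1: offset=5 data="Rj" -> buffer=?????Rj????????????
Fragment 2: offset=12 data="EKc" -> buffer=?????Rj?????EKc????
Fragment 3: offset=14 data="fMVEr" -> buffer=?????Rj?????EKfMVEr
Fragment 4: offset=7 data="FQ" -> buffer=?????RjFQ???EKfMVEr
Fragment 5: offset=9 data="fGlmY" -> buffer=?????RjFQfGlmYfMVEr
Fragment 6: offset=0 data="PTt" -> buffer=PTt??RjFQfGlmYfMVEr
Fragment 7: offset=3 data="uD" -> buffer=PTtuDRjFQfGlmYfMVEr

Answer: PTtuDRjFQfGlmYfMVEr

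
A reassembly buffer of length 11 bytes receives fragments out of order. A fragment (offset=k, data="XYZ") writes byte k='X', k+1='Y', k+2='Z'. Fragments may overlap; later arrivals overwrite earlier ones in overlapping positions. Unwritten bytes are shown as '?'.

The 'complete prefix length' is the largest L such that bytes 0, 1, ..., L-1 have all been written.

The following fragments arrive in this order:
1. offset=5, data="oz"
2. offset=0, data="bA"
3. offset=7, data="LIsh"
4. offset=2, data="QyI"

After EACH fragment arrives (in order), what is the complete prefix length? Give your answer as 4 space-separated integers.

Answer: 0 2 2 11

Derivation:
Fragment 1: offset=5 data="oz" -> buffer=?????oz???? -> prefix_len=0
Fragment 2: offset=0 data="bA" -> buffer=bA???oz???? -> prefix_len=2
Fragment 3: offset=7 data="LIsh" -> buffer=bA???ozLIsh -> prefix_len=2
Fragment 4: offset=2 data="QyI" -> buffer=bAQyIozLIsh -> prefix_len=11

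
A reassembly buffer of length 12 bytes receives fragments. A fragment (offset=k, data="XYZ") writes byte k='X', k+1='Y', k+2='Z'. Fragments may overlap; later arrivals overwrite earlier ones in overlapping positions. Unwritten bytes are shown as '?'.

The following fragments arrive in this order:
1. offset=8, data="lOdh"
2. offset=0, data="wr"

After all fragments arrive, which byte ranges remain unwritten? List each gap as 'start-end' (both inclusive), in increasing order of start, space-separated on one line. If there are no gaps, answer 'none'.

Fragment 1: offset=8 len=4
Fragment 2: offset=0 len=2
Gaps: 2-7

Answer: 2-7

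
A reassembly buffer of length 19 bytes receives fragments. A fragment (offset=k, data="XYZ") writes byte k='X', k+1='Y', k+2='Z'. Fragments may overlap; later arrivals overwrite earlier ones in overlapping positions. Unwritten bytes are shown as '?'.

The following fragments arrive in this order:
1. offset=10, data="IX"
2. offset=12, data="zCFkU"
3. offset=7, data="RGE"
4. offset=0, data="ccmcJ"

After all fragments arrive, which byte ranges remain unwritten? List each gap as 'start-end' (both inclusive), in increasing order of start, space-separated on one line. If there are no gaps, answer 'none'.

Answer: 5-6 17-18

Derivation:
Fragment 1: offset=10 len=2
Fragment 2: offset=12 len=5
Fragment 3: offset=7 len=3
Fragment 4: offset=0 len=5
Gaps: 5-6 17-18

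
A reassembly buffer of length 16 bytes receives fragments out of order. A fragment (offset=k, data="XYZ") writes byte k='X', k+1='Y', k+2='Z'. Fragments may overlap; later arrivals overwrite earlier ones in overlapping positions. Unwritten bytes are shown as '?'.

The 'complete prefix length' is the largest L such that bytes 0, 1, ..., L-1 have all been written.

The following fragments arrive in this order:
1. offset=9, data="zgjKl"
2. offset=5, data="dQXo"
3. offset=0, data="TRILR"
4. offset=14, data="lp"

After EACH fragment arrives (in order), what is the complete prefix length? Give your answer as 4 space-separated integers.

Answer: 0 0 14 16

Derivation:
Fragment 1: offset=9 data="zgjKl" -> buffer=?????????zgjKl?? -> prefix_len=0
Fragment 2: offset=5 data="dQXo" -> buffer=?????dQXozgjKl?? -> prefix_len=0
Fragment 3: offset=0 data="TRILR" -> buffer=TRILRdQXozgjKl?? -> prefix_len=14
Fragment 4: offset=14 data="lp" -> buffer=TRILRdQXozgjKllp -> prefix_len=16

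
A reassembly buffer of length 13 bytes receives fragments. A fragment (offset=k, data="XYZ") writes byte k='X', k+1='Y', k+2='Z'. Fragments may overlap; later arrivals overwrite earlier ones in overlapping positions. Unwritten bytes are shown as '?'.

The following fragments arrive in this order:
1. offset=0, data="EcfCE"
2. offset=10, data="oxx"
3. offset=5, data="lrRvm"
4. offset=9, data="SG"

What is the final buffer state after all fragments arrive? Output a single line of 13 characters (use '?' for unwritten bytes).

Fragment 1: offset=0 data="EcfCE" -> buffer=EcfCE????????
Fragment 2: offset=10 data="oxx" -> buffer=EcfCE?????oxx
Fragment 3: offset=5 data="lrRvm" -> buffer=EcfCElrRvmoxx
Fragment 4: offset=9 data="SG" -> buffer=EcfCElrRvSGxx

Answer: EcfCElrRvSGxx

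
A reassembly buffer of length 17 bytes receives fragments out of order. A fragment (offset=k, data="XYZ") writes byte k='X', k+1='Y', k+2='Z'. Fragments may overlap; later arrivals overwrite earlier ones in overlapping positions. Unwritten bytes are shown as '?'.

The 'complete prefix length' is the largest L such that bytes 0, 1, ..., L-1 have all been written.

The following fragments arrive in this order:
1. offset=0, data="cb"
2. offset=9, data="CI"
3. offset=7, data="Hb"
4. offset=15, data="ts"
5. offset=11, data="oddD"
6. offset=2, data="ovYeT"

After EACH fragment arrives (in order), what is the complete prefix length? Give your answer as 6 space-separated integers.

Answer: 2 2 2 2 2 17

Derivation:
Fragment 1: offset=0 data="cb" -> buffer=cb??????????????? -> prefix_len=2
Fragment 2: offset=9 data="CI" -> buffer=cb???????CI?????? -> prefix_len=2
Fragment 3: offset=7 data="Hb" -> buffer=cb?????HbCI?????? -> prefix_len=2
Fragment 4: offset=15 data="ts" -> buffer=cb?????HbCI????ts -> prefix_len=2
Fragment 5: offset=11 data="oddD" -> buffer=cb?????HbCIoddDts -> prefix_len=2
Fragment 6: offset=2 data="ovYeT" -> buffer=cbovYeTHbCIoddDts -> prefix_len=17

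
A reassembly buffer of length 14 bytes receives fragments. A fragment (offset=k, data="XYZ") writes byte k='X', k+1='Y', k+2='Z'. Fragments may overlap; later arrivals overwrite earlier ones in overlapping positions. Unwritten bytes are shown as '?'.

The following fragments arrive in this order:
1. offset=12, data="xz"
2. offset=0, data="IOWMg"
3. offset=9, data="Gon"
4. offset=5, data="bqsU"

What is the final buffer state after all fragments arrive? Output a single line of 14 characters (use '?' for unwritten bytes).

Fragment 1: offset=12 data="xz" -> buffer=????????????xz
Fragment 2: offset=0 data="IOWMg" -> buffer=IOWMg???????xz
Fragment 3: offset=9 data="Gon" -> buffer=IOWMg????Gonxz
Fragment 4: offset=5 data="bqsU" -> buffer=IOWMgbqsUGonxz

Answer: IOWMgbqsUGonxz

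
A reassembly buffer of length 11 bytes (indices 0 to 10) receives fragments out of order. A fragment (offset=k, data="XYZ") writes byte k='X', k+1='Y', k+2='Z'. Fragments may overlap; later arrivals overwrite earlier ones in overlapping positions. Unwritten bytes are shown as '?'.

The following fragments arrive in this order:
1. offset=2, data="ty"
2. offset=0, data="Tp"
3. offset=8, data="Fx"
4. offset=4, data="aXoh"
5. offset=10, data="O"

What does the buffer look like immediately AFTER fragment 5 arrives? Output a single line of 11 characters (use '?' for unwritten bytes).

Fragment 1: offset=2 data="ty" -> buffer=??ty???????
Fragment 2: offset=0 data="Tp" -> buffer=Tpty???????
Fragment 3: offset=8 data="Fx" -> buffer=Tpty????Fx?
Fragment 4: offset=4 data="aXoh" -> buffer=TptyaXohFx?
Fragment 5: offset=10 data="O" -> buffer=TptyaXohFxO

Answer: TptyaXohFxO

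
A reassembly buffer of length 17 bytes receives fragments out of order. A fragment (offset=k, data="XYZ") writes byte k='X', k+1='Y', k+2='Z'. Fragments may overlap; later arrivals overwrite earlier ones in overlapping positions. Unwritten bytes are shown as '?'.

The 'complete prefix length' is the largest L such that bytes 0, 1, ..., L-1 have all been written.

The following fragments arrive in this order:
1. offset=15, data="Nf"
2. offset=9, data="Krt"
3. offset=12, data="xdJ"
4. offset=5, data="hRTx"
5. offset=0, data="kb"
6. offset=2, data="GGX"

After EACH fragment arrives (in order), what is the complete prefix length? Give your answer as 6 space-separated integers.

Answer: 0 0 0 0 2 17

Derivation:
Fragment 1: offset=15 data="Nf" -> buffer=???????????????Nf -> prefix_len=0
Fragment 2: offset=9 data="Krt" -> buffer=?????????Krt???Nf -> prefix_len=0
Fragment 3: offset=12 data="xdJ" -> buffer=?????????KrtxdJNf -> prefix_len=0
Fragment 4: offset=5 data="hRTx" -> buffer=?????hRTxKrtxdJNf -> prefix_len=0
Fragment 5: offset=0 data="kb" -> buffer=kb???hRTxKrtxdJNf -> prefix_len=2
Fragment 6: offset=2 data="GGX" -> buffer=kbGGXhRTxKrtxdJNf -> prefix_len=17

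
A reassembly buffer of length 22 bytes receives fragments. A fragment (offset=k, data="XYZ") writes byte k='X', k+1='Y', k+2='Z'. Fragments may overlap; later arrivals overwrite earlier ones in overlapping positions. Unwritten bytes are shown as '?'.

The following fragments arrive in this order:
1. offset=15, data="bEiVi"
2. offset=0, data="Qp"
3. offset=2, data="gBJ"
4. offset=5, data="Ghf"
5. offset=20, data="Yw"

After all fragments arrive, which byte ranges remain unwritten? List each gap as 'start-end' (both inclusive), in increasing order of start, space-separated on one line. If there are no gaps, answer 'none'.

Answer: 8-14

Derivation:
Fragment 1: offset=15 len=5
Fragment 2: offset=0 len=2
Fragment 3: offset=2 len=3
Fragment 4: offset=5 len=3
Fragment 5: offset=20 len=2
Gaps: 8-14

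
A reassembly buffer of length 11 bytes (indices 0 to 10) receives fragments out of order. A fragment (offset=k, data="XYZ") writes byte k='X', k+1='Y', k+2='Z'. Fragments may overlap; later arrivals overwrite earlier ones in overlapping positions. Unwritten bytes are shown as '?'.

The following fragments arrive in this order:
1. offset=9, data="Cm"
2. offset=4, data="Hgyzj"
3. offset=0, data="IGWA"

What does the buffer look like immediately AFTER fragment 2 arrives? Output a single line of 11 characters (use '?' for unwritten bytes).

Answer: ????HgyzjCm

Derivation:
Fragment 1: offset=9 data="Cm" -> buffer=?????????Cm
Fragment 2: offset=4 data="Hgyzj" -> buffer=????HgyzjCm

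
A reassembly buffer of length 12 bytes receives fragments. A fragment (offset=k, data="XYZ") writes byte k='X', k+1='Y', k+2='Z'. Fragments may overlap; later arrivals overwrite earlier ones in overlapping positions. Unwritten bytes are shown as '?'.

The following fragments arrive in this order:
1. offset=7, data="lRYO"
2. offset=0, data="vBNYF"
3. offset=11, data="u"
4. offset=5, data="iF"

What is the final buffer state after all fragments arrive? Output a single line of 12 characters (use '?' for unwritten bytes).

Answer: vBNYFiFlRYOu

Derivation:
Fragment 1: offset=7 data="lRYO" -> buffer=???????lRYO?
Fragment 2: offset=0 data="vBNYF" -> buffer=vBNYF??lRYO?
Fragment 3: offset=11 data="u" -> buffer=vBNYF??lRYOu
Fragment 4: offset=5 data="iF" -> buffer=vBNYFiFlRYOu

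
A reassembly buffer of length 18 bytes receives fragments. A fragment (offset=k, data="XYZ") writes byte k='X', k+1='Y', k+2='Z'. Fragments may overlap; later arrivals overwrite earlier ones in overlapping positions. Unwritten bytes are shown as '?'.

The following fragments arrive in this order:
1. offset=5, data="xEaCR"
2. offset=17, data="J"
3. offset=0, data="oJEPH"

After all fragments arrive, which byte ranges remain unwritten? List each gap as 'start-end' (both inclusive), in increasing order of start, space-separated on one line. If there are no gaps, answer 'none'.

Fragment 1: offset=5 len=5
Fragment 2: offset=17 len=1
Fragment 3: offset=0 len=5
Gaps: 10-16

Answer: 10-16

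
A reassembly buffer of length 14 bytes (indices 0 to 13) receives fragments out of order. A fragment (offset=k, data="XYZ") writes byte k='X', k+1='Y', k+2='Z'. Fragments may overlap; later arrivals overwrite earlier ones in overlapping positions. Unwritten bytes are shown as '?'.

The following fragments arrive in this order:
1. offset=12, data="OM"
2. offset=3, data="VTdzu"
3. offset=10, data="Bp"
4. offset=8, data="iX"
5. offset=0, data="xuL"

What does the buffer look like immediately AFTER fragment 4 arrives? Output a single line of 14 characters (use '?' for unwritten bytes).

Answer: ???VTdzuiXBpOM

Derivation:
Fragment 1: offset=12 data="OM" -> buffer=????????????OM
Fragment 2: offset=3 data="VTdzu" -> buffer=???VTdzu????OM
Fragment 3: offset=10 data="Bp" -> buffer=???VTdzu??BpOM
Fragment 4: offset=8 data="iX" -> buffer=???VTdzuiXBpOM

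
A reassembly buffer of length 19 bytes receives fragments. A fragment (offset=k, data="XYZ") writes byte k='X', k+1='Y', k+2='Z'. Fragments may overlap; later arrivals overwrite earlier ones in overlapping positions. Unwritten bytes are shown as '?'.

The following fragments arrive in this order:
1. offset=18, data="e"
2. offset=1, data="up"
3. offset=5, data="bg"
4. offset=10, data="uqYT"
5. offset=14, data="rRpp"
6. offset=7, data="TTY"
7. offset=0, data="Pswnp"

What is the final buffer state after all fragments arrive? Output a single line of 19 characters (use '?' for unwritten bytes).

Answer: PswnpbgTTYuqYTrRppe

Derivation:
Fragment 1: offset=18 data="e" -> buffer=??????????????????e
Fragment 2: offset=1 data="up" -> buffer=?up???????????????e
Fragment 3: offset=5 data="bg" -> buffer=?up??bg???????????e
Fragment 4: offset=10 data="uqYT" -> buffer=?up??bg???uqYT????e
Fragment 5: offset=14 data="rRpp" -> buffer=?up??bg???uqYTrRppe
Fragment 6: offset=7 data="TTY" -> buffer=?up??bgTTYuqYTrRppe
Fragment 7: offset=0 data="Pswnp" -> buffer=PswnpbgTTYuqYTrRppe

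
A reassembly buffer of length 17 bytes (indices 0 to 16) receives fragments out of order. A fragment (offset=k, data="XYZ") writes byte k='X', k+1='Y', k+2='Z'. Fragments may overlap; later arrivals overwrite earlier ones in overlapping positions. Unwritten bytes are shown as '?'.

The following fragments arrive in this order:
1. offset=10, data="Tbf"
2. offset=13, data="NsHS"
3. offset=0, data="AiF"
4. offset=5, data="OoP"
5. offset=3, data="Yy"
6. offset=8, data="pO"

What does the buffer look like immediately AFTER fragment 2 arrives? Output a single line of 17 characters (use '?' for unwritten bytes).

Fragment 1: offset=10 data="Tbf" -> buffer=??????????Tbf????
Fragment 2: offset=13 data="NsHS" -> buffer=??????????TbfNsHS

Answer: ??????????TbfNsHS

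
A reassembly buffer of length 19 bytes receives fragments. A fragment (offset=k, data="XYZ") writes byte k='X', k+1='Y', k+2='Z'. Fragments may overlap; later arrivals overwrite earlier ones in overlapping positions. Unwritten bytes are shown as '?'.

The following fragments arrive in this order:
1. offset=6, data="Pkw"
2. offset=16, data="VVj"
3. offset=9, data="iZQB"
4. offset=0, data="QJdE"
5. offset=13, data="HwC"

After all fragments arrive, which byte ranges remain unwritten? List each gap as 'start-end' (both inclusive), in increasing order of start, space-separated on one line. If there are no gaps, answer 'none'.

Fragment 1: offset=6 len=3
Fragment 2: offset=16 len=3
Fragment 3: offset=9 len=4
Fragment 4: offset=0 len=4
Fragment 5: offset=13 len=3
Gaps: 4-5

Answer: 4-5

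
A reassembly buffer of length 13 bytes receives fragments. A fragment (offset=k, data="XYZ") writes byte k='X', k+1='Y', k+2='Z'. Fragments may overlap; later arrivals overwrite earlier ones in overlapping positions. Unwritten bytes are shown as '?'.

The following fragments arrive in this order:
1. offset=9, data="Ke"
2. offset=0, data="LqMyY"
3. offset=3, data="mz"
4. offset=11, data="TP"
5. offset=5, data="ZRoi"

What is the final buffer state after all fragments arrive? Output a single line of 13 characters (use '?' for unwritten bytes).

Fragment 1: offset=9 data="Ke" -> buffer=?????????Ke??
Fragment 2: offset=0 data="LqMyY" -> buffer=LqMyY????Ke??
Fragment 3: offset=3 data="mz" -> buffer=LqMmz????Ke??
Fragment 4: offset=11 data="TP" -> buffer=LqMmz????KeTP
Fragment 5: offset=5 data="ZRoi" -> buffer=LqMmzZRoiKeTP

Answer: LqMmzZRoiKeTP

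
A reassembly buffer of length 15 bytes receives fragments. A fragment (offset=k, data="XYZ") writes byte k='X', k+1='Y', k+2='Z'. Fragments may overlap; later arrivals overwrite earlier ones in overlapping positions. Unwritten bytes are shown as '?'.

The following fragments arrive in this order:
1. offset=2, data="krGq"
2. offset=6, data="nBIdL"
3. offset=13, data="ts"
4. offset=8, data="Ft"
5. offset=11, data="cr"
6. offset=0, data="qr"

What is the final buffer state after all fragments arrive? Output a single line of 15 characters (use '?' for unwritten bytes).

Fragment 1: offset=2 data="krGq" -> buffer=??krGq?????????
Fragment 2: offset=6 data="nBIdL" -> buffer=??krGqnBIdL????
Fragment 3: offset=13 data="ts" -> buffer=??krGqnBIdL??ts
Fragment 4: offset=8 data="Ft" -> buffer=??krGqnBFtL??ts
Fragment 5: offset=11 data="cr" -> buffer=??krGqnBFtLcrts
Fragment 6: offset=0 data="qr" -> buffer=qrkrGqnBFtLcrts

Answer: qrkrGqnBFtLcrts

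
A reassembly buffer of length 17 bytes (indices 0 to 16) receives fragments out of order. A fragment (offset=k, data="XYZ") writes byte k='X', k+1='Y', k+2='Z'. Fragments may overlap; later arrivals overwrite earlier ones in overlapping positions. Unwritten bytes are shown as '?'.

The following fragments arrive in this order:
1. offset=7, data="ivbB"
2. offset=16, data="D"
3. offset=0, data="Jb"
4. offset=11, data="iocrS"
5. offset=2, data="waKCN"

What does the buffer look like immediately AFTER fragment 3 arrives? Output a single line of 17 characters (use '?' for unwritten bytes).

Answer: Jb?????ivbB?????D

Derivation:
Fragment 1: offset=7 data="ivbB" -> buffer=???????ivbB??????
Fragment 2: offset=16 data="D" -> buffer=???????ivbB?????D
Fragment 3: offset=0 data="Jb" -> buffer=Jb?????ivbB?????D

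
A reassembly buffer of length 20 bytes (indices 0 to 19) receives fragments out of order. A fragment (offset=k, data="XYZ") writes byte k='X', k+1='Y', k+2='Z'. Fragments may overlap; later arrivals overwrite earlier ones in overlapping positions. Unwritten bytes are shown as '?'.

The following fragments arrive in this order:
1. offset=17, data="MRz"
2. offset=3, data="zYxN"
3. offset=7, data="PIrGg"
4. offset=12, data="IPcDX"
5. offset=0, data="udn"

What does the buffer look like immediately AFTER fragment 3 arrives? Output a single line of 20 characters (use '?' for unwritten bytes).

Answer: ???zYxNPIrGg?????MRz

Derivation:
Fragment 1: offset=17 data="MRz" -> buffer=?????????????????MRz
Fragment 2: offset=3 data="zYxN" -> buffer=???zYxN??????????MRz
Fragment 3: offset=7 data="PIrGg" -> buffer=???zYxNPIrGg?????MRz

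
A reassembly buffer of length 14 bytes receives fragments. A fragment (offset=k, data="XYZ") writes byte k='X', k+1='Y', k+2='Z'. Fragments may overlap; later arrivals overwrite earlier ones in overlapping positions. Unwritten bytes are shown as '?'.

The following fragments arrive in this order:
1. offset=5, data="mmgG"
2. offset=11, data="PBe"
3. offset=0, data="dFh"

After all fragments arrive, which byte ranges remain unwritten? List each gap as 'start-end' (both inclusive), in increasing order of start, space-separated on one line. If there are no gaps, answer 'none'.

Fragment 1: offset=5 len=4
Fragment 2: offset=11 len=3
Fragment 3: offset=0 len=3
Gaps: 3-4 9-10

Answer: 3-4 9-10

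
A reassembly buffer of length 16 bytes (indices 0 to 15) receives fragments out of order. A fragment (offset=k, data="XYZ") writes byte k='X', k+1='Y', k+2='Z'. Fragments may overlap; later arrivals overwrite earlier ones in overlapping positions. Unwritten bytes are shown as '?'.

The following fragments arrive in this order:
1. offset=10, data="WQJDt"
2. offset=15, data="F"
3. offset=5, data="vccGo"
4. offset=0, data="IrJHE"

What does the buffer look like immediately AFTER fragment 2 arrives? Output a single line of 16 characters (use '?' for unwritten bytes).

Answer: ??????????WQJDtF

Derivation:
Fragment 1: offset=10 data="WQJDt" -> buffer=??????????WQJDt?
Fragment 2: offset=15 data="F" -> buffer=??????????WQJDtF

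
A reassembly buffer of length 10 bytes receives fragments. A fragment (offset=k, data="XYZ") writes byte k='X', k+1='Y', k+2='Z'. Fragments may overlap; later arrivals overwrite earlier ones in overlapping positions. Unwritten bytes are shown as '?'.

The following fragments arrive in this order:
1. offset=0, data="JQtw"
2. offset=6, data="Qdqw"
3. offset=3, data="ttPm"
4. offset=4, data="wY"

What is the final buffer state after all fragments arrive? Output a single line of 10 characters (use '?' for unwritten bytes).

Answer: JQttwYmdqw

Derivation:
Fragment 1: offset=0 data="JQtw" -> buffer=JQtw??????
Fragment 2: offset=6 data="Qdqw" -> buffer=JQtw??Qdqw
Fragment 3: offset=3 data="ttPm" -> buffer=JQtttPmdqw
Fragment 4: offset=4 data="wY" -> buffer=JQttwYmdqw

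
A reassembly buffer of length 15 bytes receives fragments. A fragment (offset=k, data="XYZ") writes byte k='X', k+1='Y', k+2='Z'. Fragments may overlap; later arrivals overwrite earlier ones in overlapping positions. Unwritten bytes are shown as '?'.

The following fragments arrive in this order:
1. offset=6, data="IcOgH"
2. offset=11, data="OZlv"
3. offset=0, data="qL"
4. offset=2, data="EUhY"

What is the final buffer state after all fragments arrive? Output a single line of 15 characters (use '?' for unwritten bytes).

Answer: qLEUhYIcOgHOZlv

Derivation:
Fragment 1: offset=6 data="IcOgH" -> buffer=??????IcOgH????
Fragment 2: offset=11 data="OZlv" -> buffer=??????IcOgHOZlv
Fragment 3: offset=0 data="qL" -> buffer=qL????IcOgHOZlv
Fragment 4: offset=2 data="EUhY" -> buffer=qLEUhYIcOgHOZlv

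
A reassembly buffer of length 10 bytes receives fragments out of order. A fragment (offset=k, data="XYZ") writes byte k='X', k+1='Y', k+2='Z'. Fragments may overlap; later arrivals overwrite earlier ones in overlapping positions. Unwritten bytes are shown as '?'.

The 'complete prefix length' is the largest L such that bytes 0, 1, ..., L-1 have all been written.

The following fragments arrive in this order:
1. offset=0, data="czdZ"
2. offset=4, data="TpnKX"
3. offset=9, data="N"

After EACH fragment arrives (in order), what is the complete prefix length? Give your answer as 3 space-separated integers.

Fragment 1: offset=0 data="czdZ" -> buffer=czdZ?????? -> prefix_len=4
Fragment 2: offset=4 data="TpnKX" -> buffer=czdZTpnKX? -> prefix_len=9
Fragment 3: offset=9 data="N" -> buffer=czdZTpnKXN -> prefix_len=10

Answer: 4 9 10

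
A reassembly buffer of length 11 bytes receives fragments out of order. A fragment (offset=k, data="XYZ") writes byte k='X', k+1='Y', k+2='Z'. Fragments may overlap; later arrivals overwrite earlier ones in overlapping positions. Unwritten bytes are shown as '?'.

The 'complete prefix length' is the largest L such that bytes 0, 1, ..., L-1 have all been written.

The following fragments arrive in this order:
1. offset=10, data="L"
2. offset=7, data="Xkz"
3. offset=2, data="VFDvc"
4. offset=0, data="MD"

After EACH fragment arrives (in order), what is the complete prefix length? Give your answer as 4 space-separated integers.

Fragment 1: offset=10 data="L" -> buffer=??????????L -> prefix_len=0
Fragment 2: offset=7 data="Xkz" -> buffer=???????XkzL -> prefix_len=0
Fragment 3: offset=2 data="VFDvc" -> buffer=??VFDvcXkzL -> prefix_len=0
Fragment 4: offset=0 data="MD" -> buffer=MDVFDvcXkzL -> prefix_len=11

Answer: 0 0 0 11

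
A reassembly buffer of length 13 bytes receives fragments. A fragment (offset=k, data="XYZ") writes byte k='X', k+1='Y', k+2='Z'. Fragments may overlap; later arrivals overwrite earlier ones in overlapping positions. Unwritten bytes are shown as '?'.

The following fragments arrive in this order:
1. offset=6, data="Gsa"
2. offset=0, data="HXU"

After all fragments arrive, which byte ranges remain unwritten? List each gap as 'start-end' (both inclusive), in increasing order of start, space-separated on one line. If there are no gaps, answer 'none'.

Answer: 3-5 9-12

Derivation:
Fragment 1: offset=6 len=3
Fragment 2: offset=0 len=3
Gaps: 3-5 9-12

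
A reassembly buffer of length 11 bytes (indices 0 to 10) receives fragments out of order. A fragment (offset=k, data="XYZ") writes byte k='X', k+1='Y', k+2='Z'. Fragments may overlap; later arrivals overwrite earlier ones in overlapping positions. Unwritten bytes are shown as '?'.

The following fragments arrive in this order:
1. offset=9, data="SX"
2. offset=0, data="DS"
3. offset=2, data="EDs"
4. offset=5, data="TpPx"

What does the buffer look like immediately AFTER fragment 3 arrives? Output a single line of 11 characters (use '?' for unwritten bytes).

Answer: DSEDs????SX

Derivation:
Fragment 1: offset=9 data="SX" -> buffer=?????????SX
Fragment 2: offset=0 data="DS" -> buffer=DS???????SX
Fragment 3: offset=2 data="EDs" -> buffer=DSEDs????SX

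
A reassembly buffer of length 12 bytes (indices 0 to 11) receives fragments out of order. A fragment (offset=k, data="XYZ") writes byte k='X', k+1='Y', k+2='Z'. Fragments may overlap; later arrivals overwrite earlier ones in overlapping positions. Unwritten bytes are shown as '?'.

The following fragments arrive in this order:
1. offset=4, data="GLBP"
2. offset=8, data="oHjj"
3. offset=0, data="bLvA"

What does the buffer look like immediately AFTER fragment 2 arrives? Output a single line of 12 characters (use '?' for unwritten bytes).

Fragment 1: offset=4 data="GLBP" -> buffer=????GLBP????
Fragment 2: offset=8 data="oHjj" -> buffer=????GLBPoHjj

Answer: ????GLBPoHjj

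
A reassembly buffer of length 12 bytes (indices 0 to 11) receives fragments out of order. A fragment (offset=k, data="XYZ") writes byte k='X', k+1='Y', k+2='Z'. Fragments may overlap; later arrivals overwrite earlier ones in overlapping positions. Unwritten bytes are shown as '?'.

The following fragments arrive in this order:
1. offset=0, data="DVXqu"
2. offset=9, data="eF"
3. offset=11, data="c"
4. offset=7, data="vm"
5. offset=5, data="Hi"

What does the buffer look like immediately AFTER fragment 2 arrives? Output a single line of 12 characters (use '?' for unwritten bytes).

Fragment 1: offset=0 data="DVXqu" -> buffer=DVXqu???????
Fragment 2: offset=9 data="eF" -> buffer=DVXqu????eF?

Answer: DVXqu????eF?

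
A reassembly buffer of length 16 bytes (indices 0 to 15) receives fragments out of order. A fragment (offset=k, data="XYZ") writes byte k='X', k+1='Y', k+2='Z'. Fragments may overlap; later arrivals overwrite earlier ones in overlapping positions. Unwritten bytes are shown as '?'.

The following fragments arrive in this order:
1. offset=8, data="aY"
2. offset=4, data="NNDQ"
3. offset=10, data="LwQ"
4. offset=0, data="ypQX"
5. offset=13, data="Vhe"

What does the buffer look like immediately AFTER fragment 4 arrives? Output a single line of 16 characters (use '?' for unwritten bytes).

Fragment 1: offset=8 data="aY" -> buffer=????????aY??????
Fragment 2: offset=4 data="NNDQ" -> buffer=????NNDQaY??????
Fragment 3: offset=10 data="LwQ" -> buffer=????NNDQaYLwQ???
Fragment 4: offset=0 data="ypQX" -> buffer=ypQXNNDQaYLwQ???

Answer: ypQXNNDQaYLwQ???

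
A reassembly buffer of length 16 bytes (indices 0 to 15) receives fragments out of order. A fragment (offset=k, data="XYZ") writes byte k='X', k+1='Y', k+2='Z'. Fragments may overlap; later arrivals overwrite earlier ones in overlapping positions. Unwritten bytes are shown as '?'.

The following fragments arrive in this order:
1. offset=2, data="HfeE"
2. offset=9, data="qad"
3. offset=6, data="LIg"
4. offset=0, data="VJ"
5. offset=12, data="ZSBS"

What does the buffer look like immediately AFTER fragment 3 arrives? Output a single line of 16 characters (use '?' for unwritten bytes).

Answer: ??HfeELIgqad????

Derivation:
Fragment 1: offset=2 data="HfeE" -> buffer=??HfeE??????????
Fragment 2: offset=9 data="qad" -> buffer=??HfeE???qad????
Fragment 3: offset=6 data="LIg" -> buffer=??HfeELIgqad????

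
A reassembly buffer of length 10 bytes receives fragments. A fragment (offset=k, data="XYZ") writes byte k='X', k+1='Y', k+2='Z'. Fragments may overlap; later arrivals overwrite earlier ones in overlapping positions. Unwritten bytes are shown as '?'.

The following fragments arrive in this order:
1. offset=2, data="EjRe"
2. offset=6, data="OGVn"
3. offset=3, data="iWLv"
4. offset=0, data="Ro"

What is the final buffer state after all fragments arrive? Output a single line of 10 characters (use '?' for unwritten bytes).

Answer: RoEiWLvGVn

Derivation:
Fragment 1: offset=2 data="EjRe" -> buffer=??EjRe????
Fragment 2: offset=6 data="OGVn" -> buffer=??EjReOGVn
Fragment 3: offset=3 data="iWLv" -> buffer=??EiWLvGVn
Fragment 4: offset=0 data="Ro" -> buffer=RoEiWLvGVn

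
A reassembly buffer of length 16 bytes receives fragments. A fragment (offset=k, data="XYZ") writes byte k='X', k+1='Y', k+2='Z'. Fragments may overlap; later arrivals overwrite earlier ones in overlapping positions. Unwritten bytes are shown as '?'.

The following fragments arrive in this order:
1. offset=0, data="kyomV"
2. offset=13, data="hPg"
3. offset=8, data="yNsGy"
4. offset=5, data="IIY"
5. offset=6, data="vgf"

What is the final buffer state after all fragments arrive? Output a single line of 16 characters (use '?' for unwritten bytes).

Fragment 1: offset=0 data="kyomV" -> buffer=kyomV???????????
Fragment 2: offset=13 data="hPg" -> buffer=kyomV????????hPg
Fragment 3: offset=8 data="yNsGy" -> buffer=kyomV???yNsGyhPg
Fragment 4: offset=5 data="IIY" -> buffer=kyomVIIYyNsGyhPg
Fragment 5: offset=6 data="vgf" -> buffer=kyomVIvgfNsGyhPg

Answer: kyomVIvgfNsGyhPg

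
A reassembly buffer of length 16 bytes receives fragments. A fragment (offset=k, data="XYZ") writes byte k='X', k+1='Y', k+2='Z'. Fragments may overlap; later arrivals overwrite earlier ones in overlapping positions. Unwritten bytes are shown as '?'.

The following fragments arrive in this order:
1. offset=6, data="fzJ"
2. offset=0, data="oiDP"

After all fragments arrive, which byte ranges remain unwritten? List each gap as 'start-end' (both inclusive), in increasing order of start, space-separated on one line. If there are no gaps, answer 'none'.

Fragment 1: offset=6 len=3
Fragment 2: offset=0 len=4
Gaps: 4-5 9-15

Answer: 4-5 9-15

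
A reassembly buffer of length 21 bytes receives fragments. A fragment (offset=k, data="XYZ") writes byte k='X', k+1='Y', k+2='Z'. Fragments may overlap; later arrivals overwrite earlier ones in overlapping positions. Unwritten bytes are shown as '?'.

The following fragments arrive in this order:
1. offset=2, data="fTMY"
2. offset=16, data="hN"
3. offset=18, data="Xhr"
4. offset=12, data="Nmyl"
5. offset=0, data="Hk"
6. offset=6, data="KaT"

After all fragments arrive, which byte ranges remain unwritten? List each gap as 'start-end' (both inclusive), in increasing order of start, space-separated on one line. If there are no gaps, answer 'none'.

Fragment 1: offset=2 len=4
Fragment 2: offset=16 len=2
Fragment 3: offset=18 len=3
Fragment 4: offset=12 len=4
Fragment 5: offset=0 len=2
Fragment 6: offset=6 len=3
Gaps: 9-11

Answer: 9-11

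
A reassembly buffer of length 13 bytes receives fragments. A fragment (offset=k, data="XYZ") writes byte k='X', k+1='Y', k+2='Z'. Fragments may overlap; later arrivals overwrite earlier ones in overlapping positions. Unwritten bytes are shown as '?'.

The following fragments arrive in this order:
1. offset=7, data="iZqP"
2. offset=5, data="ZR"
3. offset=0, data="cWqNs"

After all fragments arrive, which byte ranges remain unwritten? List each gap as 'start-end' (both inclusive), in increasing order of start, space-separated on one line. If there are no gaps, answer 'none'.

Fragment 1: offset=7 len=4
Fragment 2: offset=5 len=2
Fragment 3: offset=0 len=5
Gaps: 11-12

Answer: 11-12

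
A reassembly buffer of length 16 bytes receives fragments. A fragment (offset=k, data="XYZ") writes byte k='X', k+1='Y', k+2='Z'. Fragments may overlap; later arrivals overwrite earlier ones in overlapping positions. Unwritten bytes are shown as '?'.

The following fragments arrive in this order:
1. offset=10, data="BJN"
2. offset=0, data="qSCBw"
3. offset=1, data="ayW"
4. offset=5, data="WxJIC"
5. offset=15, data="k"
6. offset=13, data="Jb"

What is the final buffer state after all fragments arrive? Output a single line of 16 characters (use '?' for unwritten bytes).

Fragment 1: offset=10 data="BJN" -> buffer=??????????BJN???
Fragment 2: offset=0 data="qSCBw" -> buffer=qSCBw?????BJN???
Fragment 3: offset=1 data="ayW" -> buffer=qayWw?????BJN???
Fragment 4: offset=5 data="WxJIC" -> buffer=qayWwWxJICBJN???
Fragment 5: offset=15 data="k" -> buffer=qayWwWxJICBJN??k
Fragment 6: offset=13 data="Jb" -> buffer=qayWwWxJICBJNJbk

Answer: qayWwWxJICBJNJbk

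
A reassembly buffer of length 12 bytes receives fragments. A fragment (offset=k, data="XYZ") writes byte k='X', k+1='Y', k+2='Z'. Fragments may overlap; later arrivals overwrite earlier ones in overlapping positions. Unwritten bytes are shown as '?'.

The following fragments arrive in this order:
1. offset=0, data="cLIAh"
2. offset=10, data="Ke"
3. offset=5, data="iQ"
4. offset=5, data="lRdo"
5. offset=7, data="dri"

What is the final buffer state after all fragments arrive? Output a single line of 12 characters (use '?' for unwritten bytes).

Answer: cLIAhlRdriKe

Derivation:
Fragment 1: offset=0 data="cLIAh" -> buffer=cLIAh???????
Fragment 2: offset=10 data="Ke" -> buffer=cLIAh?????Ke
Fragment 3: offset=5 data="iQ" -> buffer=cLIAhiQ???Ke
Fragment 4: offset=5 data="lRdo" -> buffer=cLIAhlRdo?Ke
Fragment 5: offset=7 data="dri" -> buffer=cLIAhlRdriKe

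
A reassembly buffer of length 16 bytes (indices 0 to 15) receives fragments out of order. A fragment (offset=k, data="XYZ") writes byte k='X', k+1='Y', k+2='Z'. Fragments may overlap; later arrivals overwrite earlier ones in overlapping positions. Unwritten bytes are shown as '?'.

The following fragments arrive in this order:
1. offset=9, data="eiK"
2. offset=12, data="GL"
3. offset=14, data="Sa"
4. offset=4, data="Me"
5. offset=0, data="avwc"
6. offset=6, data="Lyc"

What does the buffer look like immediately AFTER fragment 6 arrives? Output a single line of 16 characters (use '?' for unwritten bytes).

Fragment 1: offset=9 data="eiK" -> buffer=?????????eiK????
Fragment 2: offset=12 data="GL" -> buffer=?????????eiKGL??
Fragment 3: offset=14 data="Sa" -> buffer=?????????eiKGLSa
Fragment 4: offset=4 data="Me" -> buffer=????Me???eiKGLSa
Fragment 5: offset=0 data="avwc" -> buffer=avwcMe???eiKGLSa
Fragment 6: offset=6 data="Lyc" -> buffer=avwcMeLyceiKGLSa

Answer: avwcMeLyceiKGLSa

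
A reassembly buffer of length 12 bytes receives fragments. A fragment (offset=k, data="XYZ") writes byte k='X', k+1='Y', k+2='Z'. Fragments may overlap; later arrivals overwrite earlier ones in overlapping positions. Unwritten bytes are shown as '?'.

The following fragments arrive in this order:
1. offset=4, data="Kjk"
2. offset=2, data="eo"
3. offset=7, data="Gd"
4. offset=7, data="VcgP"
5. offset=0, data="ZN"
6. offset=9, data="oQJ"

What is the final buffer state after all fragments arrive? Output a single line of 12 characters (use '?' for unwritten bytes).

Answer: ZNeoKjkVcoQJ

Derivation:
Fragment 1: offset=4 data="Kjk" -> buffer=????Kjk?????
Fragment 2: offset=2 data="eo" -> buffer=??eoKjk?????
Fragment 3: offset=7 data="Gd" -> buffer=??eoKjkGd???
Fragment 4: offset=7 data="VcgP" -> buffer=??eoKjkVcgP?
Fragment 5: offset=0 data="ZN" -> buffer=ZNeoKjkVcgP?
Fragment 6: offset=9 data="oQJ" -> buffer=ZNeoKjkVcoQJ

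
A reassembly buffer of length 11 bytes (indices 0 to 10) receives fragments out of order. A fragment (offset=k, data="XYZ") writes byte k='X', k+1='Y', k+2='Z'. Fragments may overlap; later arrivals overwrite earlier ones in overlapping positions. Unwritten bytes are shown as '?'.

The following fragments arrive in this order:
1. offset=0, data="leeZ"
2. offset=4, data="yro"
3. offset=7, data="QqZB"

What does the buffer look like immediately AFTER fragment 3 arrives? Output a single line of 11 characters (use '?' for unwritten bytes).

Answer: leeZyroQqZB

Derivation:
Fragment 1: offset=0 data="leeZ" -> buffer=leeZ???????
Fragment 2: offset=4 data="yro" -> buffer=leeZyro????
Fragment 3: offset=7 data="QqZB" -> buffer=leeZyroQqZB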